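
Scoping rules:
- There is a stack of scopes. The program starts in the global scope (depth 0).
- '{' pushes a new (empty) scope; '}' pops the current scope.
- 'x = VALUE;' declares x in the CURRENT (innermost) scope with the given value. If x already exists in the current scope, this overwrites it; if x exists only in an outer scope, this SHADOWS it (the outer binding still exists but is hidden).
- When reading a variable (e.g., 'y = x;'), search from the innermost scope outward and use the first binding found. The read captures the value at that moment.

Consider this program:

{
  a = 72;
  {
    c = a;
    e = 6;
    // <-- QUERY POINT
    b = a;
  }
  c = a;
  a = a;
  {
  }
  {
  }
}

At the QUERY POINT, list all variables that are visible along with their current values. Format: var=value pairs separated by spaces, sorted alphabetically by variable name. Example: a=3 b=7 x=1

Step 1: enter scope (depth=1)
Step 2: declare a=72 at depth 1
Step 3: enter scope (depth=2)
Step 4: declare c=(read a)=72 at depth 2
Step 5: declare e=6 at depth 2
Visible at query point: a=72 c=72 e=6

Answer: a=72 c=72 e=6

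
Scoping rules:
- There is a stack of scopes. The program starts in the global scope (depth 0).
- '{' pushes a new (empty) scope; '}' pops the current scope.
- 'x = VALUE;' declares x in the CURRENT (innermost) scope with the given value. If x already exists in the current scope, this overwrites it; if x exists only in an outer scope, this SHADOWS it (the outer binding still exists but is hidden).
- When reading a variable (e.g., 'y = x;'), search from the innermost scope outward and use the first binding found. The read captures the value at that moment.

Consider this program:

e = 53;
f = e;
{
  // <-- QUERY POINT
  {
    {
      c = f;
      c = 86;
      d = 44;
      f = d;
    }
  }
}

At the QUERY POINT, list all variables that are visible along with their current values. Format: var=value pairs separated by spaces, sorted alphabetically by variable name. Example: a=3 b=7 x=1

Step 1: declare e=53 at depth 0
Step 2: declare f=(read e)=53 at depth 0
Step 3: enter scope (depth=1)
Visible at query point: e=53 f=53

Answer: e=53 f=53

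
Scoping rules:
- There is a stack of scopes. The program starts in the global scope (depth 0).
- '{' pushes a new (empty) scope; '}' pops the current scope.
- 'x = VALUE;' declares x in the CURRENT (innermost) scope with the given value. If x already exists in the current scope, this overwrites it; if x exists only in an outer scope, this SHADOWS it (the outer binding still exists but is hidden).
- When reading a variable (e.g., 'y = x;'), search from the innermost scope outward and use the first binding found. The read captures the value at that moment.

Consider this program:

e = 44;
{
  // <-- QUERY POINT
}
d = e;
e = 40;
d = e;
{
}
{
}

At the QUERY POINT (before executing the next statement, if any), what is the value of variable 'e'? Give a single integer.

Answer: 44

Derivation:
Step 1: declare e=44 at depth 0
Step 2: enter scope (depth=1)
Visible at query point: e=44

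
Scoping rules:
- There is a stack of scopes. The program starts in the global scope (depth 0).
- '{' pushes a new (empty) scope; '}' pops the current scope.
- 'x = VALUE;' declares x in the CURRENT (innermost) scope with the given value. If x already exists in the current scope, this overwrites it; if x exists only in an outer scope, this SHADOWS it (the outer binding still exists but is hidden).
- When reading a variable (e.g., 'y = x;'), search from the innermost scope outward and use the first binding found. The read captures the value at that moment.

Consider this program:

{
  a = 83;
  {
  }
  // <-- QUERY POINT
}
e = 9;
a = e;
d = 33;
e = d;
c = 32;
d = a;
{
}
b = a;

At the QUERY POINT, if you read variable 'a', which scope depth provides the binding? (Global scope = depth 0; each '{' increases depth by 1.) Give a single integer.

Step 1: enter scope (depth=1)
Step 2: declare a=83 at depth 1
Step 3: enter scope (depth=2)
Step 4: exit scope (depth=1)
Visible at query point: a=83

Answer: 1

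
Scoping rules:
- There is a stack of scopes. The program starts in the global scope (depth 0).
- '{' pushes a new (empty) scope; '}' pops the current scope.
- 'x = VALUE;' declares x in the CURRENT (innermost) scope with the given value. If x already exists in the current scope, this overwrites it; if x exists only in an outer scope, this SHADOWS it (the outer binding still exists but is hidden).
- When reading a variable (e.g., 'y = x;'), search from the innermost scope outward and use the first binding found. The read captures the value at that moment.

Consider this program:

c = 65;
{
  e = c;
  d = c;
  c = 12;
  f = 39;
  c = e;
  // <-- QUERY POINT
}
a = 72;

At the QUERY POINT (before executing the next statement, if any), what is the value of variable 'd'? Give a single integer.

Step 1: declare c=65 at depth 0
Step 2: enter scope (depth=1)
Step 3: declare e=(read c)=65 at depth 1
Step 4: declare d=(read c)=65 at depth 1
Step 5: declare c=12 at depth 1
Step 6: declare f=39 at depth 1
Step 7: declare c=(read e)=65 at depth 1
Visible at query point: c=65 d=65 e=65 f=39

Answer: 65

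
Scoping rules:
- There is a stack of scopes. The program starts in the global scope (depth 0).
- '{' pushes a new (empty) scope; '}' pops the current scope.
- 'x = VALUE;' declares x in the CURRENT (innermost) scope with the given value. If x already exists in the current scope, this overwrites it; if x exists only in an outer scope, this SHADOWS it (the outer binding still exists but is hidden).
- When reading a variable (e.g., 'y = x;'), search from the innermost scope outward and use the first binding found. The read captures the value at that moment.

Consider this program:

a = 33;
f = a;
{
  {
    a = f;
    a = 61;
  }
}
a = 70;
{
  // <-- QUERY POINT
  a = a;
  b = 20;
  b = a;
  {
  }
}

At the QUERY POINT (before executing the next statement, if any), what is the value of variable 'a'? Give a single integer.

Answer: 70

Derivation:
Step 1: declare a=33 at depth 0
Step 2: declare f=(read a)=33 at depth 0
Step 3: enter scope (depth=1)
Step 4: enter scope (depth=2)
Step 5: declare a=(read f)=33 at depth 2
Step 6: declare a=61 at depth 2
Step 7: exit scope (depth=1)
Step 8: exit scope (depth=0)
Step 9: declare a=70 at depth 0
Step 10: enter scope (depth=1)
Visible at query point: a=70 f=33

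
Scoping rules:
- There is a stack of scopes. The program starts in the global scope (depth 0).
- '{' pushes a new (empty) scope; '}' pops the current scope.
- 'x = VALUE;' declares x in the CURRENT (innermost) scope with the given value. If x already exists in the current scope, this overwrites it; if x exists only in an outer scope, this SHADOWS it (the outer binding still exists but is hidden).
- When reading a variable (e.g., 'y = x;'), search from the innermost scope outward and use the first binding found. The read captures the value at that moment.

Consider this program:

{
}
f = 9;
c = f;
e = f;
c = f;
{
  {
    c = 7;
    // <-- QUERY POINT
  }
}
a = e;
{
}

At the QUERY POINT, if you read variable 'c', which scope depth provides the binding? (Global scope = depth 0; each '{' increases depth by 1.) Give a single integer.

Step 1: enter scope (depth=1)
Step 2: exit scope (depth=0)
Step 3: declare f=9 at depth 0
Step 4: declare c=(read f)=9 at depth 0
Step 5: declare e=(read f)=9 at depth 0
Step 6: declare c=(read f)=9 at depth 0
Step 7: enter scope (depth=1)
Step 8: enter scope (depth=2)
Step 9: declare c=7 at depth 2
Visible at query point: c=7 e=9 f=9

Answer: 2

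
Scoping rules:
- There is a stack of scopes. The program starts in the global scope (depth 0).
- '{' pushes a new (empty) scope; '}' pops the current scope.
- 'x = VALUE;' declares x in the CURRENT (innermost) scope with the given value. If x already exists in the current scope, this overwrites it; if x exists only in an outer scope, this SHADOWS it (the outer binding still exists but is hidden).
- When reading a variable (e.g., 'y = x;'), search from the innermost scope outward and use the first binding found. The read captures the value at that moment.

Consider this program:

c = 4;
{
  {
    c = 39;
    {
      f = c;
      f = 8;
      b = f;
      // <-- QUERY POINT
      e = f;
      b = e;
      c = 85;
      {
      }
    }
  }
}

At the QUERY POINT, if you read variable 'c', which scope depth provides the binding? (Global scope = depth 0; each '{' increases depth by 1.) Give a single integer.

Answer: 2

Derivation:
Step 1: declare c=4 at depth 0
Step 2: enter scope (depth=1)
Step 3: enter scope (depth=2)
Step 4: declare c=39 at depth 2
Step 5: enter scope (depth=3)
Step 6: declare f=(read c)=39 at depth 3
Step 7: declare f=8 at depth 3
Step 8: declare b=(read f)=8 at depth 3
Visible at query point: b=8 c=39 f=8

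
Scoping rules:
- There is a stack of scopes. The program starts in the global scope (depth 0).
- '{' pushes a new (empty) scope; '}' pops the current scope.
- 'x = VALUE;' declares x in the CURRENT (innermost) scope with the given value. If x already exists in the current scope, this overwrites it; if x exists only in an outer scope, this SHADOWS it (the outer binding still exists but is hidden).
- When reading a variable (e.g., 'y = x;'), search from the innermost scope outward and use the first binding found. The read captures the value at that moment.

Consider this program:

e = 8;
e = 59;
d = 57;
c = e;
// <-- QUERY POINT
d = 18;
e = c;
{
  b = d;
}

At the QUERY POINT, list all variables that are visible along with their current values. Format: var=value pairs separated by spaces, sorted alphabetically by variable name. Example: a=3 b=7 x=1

Step 1: declare e=8 at depth 0
Step 2: declare e=59 at depth 0
Step 3: declare d=57 at depth 0
Step 4: declare c=(read e)=59 at depth 0
Visible at query point: c=59 d=57 e=59

Answer: c=59 d=57 e=59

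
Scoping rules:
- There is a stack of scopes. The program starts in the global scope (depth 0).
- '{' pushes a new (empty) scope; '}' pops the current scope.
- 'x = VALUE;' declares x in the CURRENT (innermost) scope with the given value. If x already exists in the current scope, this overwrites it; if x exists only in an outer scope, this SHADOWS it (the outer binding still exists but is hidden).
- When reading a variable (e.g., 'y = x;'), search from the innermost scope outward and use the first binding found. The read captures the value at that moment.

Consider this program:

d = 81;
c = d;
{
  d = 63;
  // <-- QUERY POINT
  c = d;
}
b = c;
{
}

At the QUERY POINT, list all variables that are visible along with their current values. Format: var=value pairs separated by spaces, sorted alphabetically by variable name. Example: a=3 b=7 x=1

Step 1: declare d=81 at depth 0
Step 2: declare c=(read d)=81 at depth 0
Step 3: enter scope (depth=1)
Step 4: declare d=63 at depth 1
Visible at query point: c=81 d=63

Answer: c=81 d=63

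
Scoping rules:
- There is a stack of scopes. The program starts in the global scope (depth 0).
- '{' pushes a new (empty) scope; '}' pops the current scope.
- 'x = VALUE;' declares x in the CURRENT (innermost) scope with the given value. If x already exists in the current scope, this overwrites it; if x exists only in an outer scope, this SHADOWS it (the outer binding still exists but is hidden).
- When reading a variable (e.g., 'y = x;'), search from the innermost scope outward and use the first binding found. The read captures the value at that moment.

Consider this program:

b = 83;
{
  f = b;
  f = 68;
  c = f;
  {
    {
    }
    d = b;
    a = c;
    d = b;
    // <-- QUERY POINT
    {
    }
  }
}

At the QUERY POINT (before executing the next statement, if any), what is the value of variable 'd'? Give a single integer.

Step 1: declare b=83 at depth 0
Step 2: enter scope (depth=1)
Step 3: declare f=(read b)=83 at depth 1
Step 4: declare f=68 at depth 1
Step 5: declare c=(read f)=68 at depth 1
Step 6: enter scope (depth=2)
Step 7: enter scope (depth=3)
Step 8: exit scope (depth=2)
Step 9: declare d=(read b)=83 at depth 2
Step 10: declare a=(read c)=68 at depth 2
Step 11: declare d=(read b)=83 at depth 2
Visible at query point: a=68 b=83 c=68 d=83 f=68

Answer: 83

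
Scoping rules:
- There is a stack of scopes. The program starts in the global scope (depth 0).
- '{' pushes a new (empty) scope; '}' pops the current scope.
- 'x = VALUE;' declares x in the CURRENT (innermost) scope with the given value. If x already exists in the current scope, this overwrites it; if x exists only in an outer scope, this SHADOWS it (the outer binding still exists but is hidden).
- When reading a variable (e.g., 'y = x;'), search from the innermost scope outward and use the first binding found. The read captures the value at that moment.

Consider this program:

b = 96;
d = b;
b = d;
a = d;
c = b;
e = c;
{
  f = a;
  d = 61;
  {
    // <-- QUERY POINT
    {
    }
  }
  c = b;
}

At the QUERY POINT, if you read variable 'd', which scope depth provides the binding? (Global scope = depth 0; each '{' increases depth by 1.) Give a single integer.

Answer: 1

Derivation:
Step 1: declare b=96 at depth 0
Step 2: declare d=(read b)=96 at depth 0
Step 3: declare b=(read d)=96 at depth 0
Step 4: declare a=(read d)=96 at depth 0
Step 5: declare c=(read b)=96 at depth 0
Step 6: declare e=(read c)=96 at depth 0
Step 7: enter scope (depth=1)
Step 8: declare f=(read a)=96 at depth 1
Step 9: declare d=61 at depth 1
Step 10: enter scope (depth=2)
Visible at query point: a=96 b=96 c=96 d=61 e=96 f=96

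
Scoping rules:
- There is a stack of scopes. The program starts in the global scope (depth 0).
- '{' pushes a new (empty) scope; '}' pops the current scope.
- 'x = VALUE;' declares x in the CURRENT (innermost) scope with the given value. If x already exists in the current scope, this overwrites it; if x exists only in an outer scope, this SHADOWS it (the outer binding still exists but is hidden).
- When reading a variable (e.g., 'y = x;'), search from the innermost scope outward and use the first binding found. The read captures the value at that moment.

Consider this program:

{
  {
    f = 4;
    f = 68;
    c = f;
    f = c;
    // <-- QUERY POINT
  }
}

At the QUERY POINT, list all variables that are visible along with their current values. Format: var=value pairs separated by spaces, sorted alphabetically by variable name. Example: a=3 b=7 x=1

Step 1: enter scope (depth=1)
Step 2: enter scope (depth=2)
Step 3: declare f=4 at depth 2
Step 4: declare f=68 at depth 2
Step 5: declare c=(read f)=68 at depth 2
Step 6: declare f=(read c)=68 at depth 2
Visible at query point: c=68 f=68

Answer: c=68 f=68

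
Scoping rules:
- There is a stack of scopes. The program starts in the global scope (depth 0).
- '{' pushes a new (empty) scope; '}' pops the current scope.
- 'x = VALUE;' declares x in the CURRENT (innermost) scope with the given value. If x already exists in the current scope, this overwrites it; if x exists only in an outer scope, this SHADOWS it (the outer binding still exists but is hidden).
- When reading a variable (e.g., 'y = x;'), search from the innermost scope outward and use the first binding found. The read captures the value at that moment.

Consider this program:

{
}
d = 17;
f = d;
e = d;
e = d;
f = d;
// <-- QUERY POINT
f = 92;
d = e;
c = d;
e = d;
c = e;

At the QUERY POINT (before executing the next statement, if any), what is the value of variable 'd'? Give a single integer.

Step 1: enter scope (depth=1)
Step 2: exit scope (depth=0)
Step 3: declare d=17 at depth 0
Step 4: declare f=(read d)=17 at depth 0
Step 5: declare e=(read d)=17 at depth 0
Step 6: declare e=(read d)=17 at depth 0
Step 7: declare f=(read d)=17 at depth 0
Visible at query point: d=17 e=17 f=17

Answer: 17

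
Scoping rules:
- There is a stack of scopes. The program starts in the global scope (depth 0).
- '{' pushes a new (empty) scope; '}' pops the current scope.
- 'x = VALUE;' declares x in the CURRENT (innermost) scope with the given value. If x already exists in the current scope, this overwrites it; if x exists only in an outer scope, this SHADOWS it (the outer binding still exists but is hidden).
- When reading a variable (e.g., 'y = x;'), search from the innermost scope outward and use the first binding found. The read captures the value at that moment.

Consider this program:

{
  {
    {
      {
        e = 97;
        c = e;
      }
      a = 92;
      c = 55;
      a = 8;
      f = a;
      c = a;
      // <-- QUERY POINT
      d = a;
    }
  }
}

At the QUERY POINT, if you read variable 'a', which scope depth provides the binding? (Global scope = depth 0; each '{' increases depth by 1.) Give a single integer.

Answer: 3

Derivation:
Step 1: enter scope (depth=1)
Step 2: enter scope (depth=2)
Step 3: enter scope (depth=3)
Step 4: enter scope (depth=4)
Step 5: declare e=97 at depth 4
Step 6: declare c=(read e)=97 at depth 4
Step 7: exit scope (depth=3)
Step 8: declare a=92 at depth 3
Step 9: declare c=55 at depth 3
Step 10: declare a=8 at depth 3
Step 11: declare f=(read a)=8 at depth 3
Step 12: declare c=(read a)=8 at depth 3
Visible at query point: a=8 c=8 f=8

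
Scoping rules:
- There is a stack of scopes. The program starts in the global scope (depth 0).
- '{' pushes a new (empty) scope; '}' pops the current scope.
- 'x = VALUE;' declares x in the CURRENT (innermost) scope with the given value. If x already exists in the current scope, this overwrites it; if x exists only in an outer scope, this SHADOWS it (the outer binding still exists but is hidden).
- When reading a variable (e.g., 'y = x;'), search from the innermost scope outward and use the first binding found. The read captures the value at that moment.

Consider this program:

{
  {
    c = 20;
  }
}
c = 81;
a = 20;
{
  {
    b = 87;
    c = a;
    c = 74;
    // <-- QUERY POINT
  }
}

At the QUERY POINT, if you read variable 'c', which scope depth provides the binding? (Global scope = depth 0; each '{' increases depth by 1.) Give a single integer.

Answer: 2

Derivation:
Step 1: enter scope (depth=1)
Step 2: enter scope (depth=2)
Step 3: declare c=20 at depth 2
Step 4: exit scope (depth=1)
Step 5: exit scope (depth=0)
Step 6: declare c=81 at depth 0
Step 7: declare a=20 at depth 0
Step 8: enter scope (depth=1)
Step 9: enter scope (depth=2)
Step 10: declare b=87 at depth 2
Step 11: declare c=(read a)=20 at depth 2
Step 12: declare c=74 at depth 2
Visible at query point: a=20 b=87 c=74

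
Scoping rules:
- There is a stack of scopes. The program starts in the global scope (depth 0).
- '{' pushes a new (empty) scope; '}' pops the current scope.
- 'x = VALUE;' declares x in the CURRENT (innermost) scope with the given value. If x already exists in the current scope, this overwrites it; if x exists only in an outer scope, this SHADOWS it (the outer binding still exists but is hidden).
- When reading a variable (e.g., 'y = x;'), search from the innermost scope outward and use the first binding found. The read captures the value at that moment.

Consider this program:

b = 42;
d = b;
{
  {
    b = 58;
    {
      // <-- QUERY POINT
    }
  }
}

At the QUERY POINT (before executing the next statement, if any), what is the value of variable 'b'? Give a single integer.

Answer: 58

Derivation:
Step 1: declare b=42 at depth 0
Step 2: declare d=(read b)=42 at depth 0
Step 3: enter scope (depth=1)
Step 4: enter scope (depth=2)
Step 5: declare b=58 at depth 2
Step 6: enter scope (depth=3)
Visible at query point: b=58 d=42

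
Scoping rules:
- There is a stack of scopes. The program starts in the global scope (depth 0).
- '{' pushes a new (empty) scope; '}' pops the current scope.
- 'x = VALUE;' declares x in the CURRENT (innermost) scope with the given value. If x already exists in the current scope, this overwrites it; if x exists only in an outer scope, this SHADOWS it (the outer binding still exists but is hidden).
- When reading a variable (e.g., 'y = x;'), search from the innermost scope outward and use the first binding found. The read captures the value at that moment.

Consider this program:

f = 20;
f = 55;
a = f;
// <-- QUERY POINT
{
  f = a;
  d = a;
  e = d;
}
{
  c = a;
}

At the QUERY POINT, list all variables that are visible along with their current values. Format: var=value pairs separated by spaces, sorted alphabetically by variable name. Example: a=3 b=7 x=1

Answer: a=55 f=55

Derivation:
Step 1: declare f=20 at depth 0
Step 2: declare f=55 at depth 0
Step 3: declare a=(read f)=55 at depth 0
Visible at query point: a=55 f=55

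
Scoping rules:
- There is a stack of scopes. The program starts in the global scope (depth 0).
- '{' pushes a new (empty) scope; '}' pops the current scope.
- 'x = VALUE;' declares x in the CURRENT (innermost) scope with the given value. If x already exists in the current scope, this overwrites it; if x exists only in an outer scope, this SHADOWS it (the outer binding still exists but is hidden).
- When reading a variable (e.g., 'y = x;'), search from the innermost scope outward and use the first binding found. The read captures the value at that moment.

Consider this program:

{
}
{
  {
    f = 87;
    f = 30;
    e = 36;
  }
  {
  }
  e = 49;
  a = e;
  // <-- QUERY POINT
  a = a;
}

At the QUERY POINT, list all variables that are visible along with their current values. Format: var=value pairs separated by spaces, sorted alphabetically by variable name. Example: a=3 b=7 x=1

Step 1: enter scope (depth=1)
Step 2: exit scope (depth=0)
Step 3: enter scope (depth=1)
Step 4: enter scope (depth=2)
Step 5: declare f=87 at depth 2
Step 6: declare f=30 at depth 2
Step 7: declare e=36 at depth 2
Step 8: exit scope (depth=1)
Step 9: enter scope (depth=2)
Step 10: exit scope (depth=1)
Step 11: declare e=49 at depth 1
Step 12: declare a=(read e)=49 at depth 1
Visible at query point: a=49 e=49

Answer: a=49 e=49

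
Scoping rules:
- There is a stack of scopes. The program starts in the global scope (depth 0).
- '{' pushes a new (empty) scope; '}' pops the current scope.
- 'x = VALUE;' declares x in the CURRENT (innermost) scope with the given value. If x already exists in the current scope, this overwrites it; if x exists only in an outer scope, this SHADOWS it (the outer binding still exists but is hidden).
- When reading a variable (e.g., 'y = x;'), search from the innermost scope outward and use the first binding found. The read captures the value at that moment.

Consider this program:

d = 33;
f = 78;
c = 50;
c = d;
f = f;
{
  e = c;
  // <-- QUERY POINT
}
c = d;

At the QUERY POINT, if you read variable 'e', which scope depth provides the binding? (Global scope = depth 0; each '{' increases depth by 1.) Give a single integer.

Answer: 1

Derivation:
Step 1: declare d=33 at depth 0
Step 2: declare f=78 at depth 0
Step 3: declare c=50 at depth 0
Step 4: declare c=(read d)=33 at depth 0
Step 5: declare f=(read f)=78 at depth 0
Step 6: enter scope (depth=1)
Step 7: declare e=(read c)=33 at depth 1
Visible at query point: c=33 d=33 e=33 f=78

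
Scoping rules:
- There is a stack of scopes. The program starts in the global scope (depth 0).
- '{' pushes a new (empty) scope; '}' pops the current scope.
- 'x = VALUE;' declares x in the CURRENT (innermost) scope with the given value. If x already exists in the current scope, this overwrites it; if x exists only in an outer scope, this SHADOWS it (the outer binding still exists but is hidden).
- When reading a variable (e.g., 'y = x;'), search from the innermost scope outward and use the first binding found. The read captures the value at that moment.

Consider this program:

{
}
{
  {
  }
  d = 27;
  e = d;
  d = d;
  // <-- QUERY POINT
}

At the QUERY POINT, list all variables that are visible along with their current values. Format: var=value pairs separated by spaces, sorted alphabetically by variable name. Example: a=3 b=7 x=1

Answer: d=27 e=27

Derivation:
Step 1: enter scope (depth=1)
Step 2: exit scope (depth=0)
Step 3: enter scope (depth=1)
Step 4: enter scope (depth=2)
Step 5: exit scope (depth=1)
Step 6: declare d=27 at depth 1
Step 7: declare e=(read d)=27 at depth 1
Step 8: declare d=(read d)=27 at depth 1
Visible at query point: d=27 e=27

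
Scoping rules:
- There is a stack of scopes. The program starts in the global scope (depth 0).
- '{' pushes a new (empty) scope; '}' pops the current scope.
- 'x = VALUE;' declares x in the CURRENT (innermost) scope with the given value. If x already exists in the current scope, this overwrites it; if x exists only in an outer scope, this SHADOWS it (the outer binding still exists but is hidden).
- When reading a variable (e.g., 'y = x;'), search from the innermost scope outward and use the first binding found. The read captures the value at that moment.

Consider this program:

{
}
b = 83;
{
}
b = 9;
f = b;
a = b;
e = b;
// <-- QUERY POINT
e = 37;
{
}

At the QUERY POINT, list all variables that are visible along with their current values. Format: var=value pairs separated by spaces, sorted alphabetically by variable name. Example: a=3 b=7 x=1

Step 1: enter scope (depth=1)
Step 2: exit scope (depth=0)
Step 3: declare b=83 at depth 0
Step 4: enter scope (depth=1)
Step 5: exit scope (depth=0)
Step 6: declare b=9 at depth 0
Step 7: declare f=(read b)=9 at depth 0
Step 8: declare a=(read b)=9 at depth 0
Step 9: declare e=(read b)=9 at depth 0
Visible at query point: a=9 b=9 e=9 f=9

Answer: a=9 b=9 e=9 f=9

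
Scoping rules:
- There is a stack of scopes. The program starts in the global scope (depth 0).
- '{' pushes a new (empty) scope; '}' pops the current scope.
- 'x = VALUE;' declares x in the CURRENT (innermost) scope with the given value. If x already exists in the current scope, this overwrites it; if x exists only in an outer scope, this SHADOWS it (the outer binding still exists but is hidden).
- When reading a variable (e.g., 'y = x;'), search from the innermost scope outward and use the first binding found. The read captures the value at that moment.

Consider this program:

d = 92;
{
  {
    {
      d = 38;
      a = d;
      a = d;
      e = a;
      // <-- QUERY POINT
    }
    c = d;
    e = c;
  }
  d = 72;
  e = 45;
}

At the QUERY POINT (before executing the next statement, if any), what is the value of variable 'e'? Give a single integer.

Step 1: declare d=92 at depth 0
Step 2: enter scope (depth=1)
Step 3: enter scope (depth=2)
Step 4: enter scope (depth=3)
Step 5: declare d=38 at depth 3
Step 6: declare a=(read d)=38 at depth 3
Step 7: declare a=(read d)=38 at depth 3
Step 8: declare e=(read a)=38 at depth 3
Visible at query point: a=38 d=38 e=38

Answer: 38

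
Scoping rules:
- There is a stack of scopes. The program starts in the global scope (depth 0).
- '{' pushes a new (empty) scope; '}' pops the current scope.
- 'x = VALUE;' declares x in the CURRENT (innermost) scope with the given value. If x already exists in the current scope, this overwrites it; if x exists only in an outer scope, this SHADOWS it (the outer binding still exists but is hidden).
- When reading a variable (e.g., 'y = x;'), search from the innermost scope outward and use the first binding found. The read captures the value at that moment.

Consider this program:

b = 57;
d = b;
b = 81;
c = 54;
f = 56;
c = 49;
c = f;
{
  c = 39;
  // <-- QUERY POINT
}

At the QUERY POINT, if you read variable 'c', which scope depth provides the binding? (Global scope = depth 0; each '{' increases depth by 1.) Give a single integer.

Answer: 1

Derivation:
Step 1: declare b=57 at depth 0
Step 2: declare d=(read b)=57 at depth 0
Step 3: declare b=81 at depth 0
Step 4: declare c=54 at depth 0
Step 5: declare f=56 at depth 0
Step 6: declare c=49 at depth 0
Step 7: declare c=(read f)=56 at depth 0
Step 8: enter scope (depth=1)
Step 9: declare c=39 at depth 1
Visible at query point: b=81 c=39 d=57 f=56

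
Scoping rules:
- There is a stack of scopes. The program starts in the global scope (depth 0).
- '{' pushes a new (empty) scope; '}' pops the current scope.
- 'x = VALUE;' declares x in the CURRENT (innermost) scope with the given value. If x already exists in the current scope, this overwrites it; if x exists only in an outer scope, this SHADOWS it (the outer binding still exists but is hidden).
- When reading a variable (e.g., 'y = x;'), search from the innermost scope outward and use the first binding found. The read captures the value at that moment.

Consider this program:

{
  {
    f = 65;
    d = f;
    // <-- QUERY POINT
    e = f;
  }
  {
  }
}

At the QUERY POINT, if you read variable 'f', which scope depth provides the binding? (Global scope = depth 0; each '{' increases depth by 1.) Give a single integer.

Answer: 2

Derivation:
Step 1: enter scope (depth=1)
Step 2: enter scope (depth=2)
Step 3: declare f=65 at depth 2
Step 4: declare d=(read f)=65 at depth 2
Visible at query point: d=65 f=65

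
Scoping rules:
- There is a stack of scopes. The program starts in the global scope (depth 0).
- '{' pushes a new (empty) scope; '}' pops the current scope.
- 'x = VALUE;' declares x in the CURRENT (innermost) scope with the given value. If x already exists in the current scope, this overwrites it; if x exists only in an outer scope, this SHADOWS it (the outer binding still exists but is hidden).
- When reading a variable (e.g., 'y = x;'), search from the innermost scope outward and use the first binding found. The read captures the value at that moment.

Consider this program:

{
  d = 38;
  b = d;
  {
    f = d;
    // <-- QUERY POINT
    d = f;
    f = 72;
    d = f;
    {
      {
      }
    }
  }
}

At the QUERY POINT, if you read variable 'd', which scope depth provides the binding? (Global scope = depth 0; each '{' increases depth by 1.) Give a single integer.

Answer: 1

Derivation:
Step 1: enter scope (depth=1)
Step 2: declare d=38 at depth 1
Step 3: declare b=(read d)=38 at depth 1
Step 4: enter scope (depth=2)
Step 5: declare f=(read d)=38 at depth 2
Visible at query point: b=38 d=38 f=38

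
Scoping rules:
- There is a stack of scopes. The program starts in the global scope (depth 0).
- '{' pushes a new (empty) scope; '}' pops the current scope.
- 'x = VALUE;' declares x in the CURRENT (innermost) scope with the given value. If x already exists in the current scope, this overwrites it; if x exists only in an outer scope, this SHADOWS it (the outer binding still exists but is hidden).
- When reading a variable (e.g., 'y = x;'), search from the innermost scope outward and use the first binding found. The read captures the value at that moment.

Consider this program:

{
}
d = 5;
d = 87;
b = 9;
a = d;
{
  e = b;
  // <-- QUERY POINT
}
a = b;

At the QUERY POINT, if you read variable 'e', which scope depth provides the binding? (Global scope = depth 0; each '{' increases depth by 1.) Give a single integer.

Step 1: enter scope (depth=1)
Step 2: exit scope (depth=0)
Step 3: declare d=5 at depth 0
Step 4: declare d=87 at depth 0
Step 5: declare b=9 at depth 0
Step 6: declare a=(read d)=87 at depth 0
Step 7: enter scope (depth=1)
Step 8: declare e=(read b)=9 at depth 1
Visible at query point: a=87 b=9 d=87 e=9

Answer: 1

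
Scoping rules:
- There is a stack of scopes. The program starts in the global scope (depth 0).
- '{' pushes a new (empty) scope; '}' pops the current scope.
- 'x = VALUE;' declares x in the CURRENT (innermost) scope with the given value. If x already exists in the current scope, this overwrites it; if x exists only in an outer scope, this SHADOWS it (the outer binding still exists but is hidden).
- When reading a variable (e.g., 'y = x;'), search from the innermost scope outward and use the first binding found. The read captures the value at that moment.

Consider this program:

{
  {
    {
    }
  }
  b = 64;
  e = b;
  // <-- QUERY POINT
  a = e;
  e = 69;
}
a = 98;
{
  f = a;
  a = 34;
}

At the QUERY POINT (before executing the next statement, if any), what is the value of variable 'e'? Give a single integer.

Answer: 64

Derivation:
Step 1: enter scope (depth=1)
Step 2: enter scope (depth=2)
Step 3: enter scope (depth=3)
Step 4: exit scope (depth=2)
Step 5: exit scope (depth=1)
Step 6: declare b=64 at depth 1
Step 7: declare e=(read b)=64 at depth 1
Visible at query point: b=64 e=64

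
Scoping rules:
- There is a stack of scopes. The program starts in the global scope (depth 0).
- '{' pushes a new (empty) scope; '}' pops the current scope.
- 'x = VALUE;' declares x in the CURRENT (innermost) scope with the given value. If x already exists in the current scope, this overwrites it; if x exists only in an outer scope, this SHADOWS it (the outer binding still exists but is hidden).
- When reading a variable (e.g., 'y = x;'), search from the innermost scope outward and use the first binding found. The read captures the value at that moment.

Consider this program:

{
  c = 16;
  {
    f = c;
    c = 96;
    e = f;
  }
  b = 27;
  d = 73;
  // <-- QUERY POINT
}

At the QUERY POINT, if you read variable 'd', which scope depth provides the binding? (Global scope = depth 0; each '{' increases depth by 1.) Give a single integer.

Step 1: enter scope (depth=1)
Step 2: declare c=16 at depth 1
Step 3: enter scope (depth=2)
Step 4: declare f=(read c)=16 at depth 2
Step 5: declare c=96 at depth 2
Step 6: declare e=(read f)=16 at depth 2
Step 7: exit scope (depth=1)
Step 8: declare b=27 at depth 1
Step 9: declare d=73 at depth 1
Visible at query point: b=27 c=16 d=73

Answer: 1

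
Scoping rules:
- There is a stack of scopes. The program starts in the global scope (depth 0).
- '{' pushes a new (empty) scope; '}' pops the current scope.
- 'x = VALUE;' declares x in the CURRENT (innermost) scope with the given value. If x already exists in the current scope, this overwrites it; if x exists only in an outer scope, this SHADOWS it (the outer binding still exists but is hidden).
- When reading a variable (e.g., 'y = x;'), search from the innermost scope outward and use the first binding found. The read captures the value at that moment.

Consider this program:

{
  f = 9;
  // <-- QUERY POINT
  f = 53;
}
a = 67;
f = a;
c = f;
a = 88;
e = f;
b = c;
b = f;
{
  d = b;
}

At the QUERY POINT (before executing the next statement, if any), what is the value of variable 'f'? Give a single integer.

Answer: 9

Derivation:
Step 1: enter scope (depth=1)
Step 2: declare f=9 at depth 1
Visible at query point: f=9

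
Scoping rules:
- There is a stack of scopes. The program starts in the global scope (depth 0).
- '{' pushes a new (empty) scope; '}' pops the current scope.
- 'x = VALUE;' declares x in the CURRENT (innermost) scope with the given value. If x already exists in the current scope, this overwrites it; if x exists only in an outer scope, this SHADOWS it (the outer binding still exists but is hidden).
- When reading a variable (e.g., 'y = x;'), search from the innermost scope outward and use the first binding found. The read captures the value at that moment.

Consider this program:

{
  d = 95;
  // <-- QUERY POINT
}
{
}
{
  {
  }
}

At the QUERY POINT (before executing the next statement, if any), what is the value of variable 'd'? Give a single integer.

Answer: 95

Derivation:
Step 1: enter scope (depth=1)
Step 2: declare d=95 at depth 1
Visible at query point: d=95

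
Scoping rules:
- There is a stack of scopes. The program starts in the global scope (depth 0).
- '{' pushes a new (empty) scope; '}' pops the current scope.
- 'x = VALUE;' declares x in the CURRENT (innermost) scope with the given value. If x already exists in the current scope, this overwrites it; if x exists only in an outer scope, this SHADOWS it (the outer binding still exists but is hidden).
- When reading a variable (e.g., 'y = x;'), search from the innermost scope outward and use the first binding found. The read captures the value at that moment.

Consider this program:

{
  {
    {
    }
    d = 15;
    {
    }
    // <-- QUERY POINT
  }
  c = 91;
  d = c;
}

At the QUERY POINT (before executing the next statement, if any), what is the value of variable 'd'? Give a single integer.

Answer: 15

Derivation:
Step 1: enter scope (depth=1)
Step 2: enter scope (depth=2)
Step 3: enter scope (depth=3)
Step 4: exit scope (depth=2)
Step 5: declare d=15 at depth 2
Step 6: enter scope (depth=3)
Step 7: exit scope (depth=2)
Visible at query point: d=15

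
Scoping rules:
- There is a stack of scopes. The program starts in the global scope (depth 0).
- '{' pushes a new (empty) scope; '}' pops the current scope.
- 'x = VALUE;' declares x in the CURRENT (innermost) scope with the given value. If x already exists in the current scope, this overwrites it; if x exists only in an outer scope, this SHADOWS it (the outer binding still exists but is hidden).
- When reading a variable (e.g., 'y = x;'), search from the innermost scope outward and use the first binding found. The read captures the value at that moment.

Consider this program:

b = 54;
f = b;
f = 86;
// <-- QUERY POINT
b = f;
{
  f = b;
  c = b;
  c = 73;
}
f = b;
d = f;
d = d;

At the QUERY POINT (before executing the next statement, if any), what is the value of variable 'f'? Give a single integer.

Step 1: declare b=54 at depth 0
Step 2: declare f=(read b)=54 at depth 0
Step 3: declare f=86 at depth 0
Visible at query point: b=54 f=86

Answer: 86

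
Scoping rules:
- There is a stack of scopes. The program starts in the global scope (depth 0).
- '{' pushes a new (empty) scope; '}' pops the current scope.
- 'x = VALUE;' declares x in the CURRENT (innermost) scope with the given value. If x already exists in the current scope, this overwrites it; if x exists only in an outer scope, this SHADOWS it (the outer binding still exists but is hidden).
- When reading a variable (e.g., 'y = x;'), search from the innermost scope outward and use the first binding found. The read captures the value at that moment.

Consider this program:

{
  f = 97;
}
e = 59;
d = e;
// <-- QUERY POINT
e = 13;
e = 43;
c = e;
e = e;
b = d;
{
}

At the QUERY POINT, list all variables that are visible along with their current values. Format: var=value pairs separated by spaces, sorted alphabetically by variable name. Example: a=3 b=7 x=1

Answer: d=59 e=59

Derivation:
Step 1: enter scope (depth=1)
Step 2: declare f=97 at depth 1
Step 3: exit scope (depth=0)
Step 4: declare e=59 at depth 0
Step 5: declare d=(read e)=59 at depth 0
Visible at query point: d=59 e=59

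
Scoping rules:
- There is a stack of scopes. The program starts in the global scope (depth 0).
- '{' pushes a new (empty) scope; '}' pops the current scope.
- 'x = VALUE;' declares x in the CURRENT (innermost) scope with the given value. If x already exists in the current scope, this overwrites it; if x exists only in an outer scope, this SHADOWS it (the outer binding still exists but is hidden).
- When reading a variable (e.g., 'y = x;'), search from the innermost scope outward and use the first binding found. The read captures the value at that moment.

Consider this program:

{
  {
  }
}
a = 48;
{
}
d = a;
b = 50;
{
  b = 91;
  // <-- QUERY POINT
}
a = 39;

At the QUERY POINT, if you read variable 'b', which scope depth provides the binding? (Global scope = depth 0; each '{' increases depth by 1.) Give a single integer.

Step 1: enter scope (depth=1)
Step 2: enter scope (depth=2)
Step 3: exit scope (depth=1)
Step 4: exit scope (depth=0)
Step 5: declare a=48 at depth 0
Step 6: enter scope (depth=1)
Step 7: exit scope (depth=0)
Step 8: declare d=(read a)=48 at depth 0
Step 9: declare b=50 at depth 0
Step 10: enter scope (depth=1)
Step 11: declare b=91 at depth 1
Visible at query point: a=48 b=91 d=48

Answer: 1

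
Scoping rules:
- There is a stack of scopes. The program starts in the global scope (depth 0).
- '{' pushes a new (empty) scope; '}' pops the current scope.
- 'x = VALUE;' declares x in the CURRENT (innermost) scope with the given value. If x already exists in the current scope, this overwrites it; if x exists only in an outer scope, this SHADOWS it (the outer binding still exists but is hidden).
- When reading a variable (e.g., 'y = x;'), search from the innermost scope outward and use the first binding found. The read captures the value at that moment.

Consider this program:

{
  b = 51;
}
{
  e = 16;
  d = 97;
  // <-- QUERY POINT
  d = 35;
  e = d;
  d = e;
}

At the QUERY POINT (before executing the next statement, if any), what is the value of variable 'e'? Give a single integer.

Step 1: enter scope (depth=1)
Step 2: declare b=51 at depth 1
Step 3: exit scope (depth=0)
Step 4: enter scope (depth=1)
Step 5: declare e=16 at depth 1
Step 6: declare d=97 at depth 1
Visible at query point: d=97 e=16

Answer: 16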